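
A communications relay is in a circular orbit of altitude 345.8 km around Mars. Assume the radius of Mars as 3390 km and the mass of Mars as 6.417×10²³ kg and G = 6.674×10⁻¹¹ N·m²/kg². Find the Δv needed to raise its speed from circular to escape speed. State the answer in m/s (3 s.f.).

μ = GM = 6.674×10⁻¹¹ × 6.417×10²³ = 4.283×10¹³ m³/s².
r = 3390 + 345.8 = 3735.8 km = 3.7358×10⁶ m.
Circular speed v_c = √(μ/r) = 3386 m/s.
Escape speed v_esc = √(2μ/r) = √2 × v_c = 4788 m/s.
Δv = v_esc − v_c = 1402 m/s.

Δv ≈ 1400 m/s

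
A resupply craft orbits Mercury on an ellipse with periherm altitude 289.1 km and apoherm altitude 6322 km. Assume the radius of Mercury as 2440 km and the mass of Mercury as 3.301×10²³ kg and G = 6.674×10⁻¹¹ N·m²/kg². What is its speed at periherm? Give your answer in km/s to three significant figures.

v ≈ 3.51 km/s

μ = GM = 6.674×10⁻¹¹ × 3.301×10²³ = 2.203×10¹³ m³/s².
r_p = 2440 + 289.1 = 2729.1 km = 2.7291×10⁶ m.
r_a = 2440 + 6322 = 8762.0 km = 8.7620×10⁶ m.
Semi-major axis a = (r_p + r_a)/2 = 5745.6 km = 5.746×10⁶ m.
Vis-viva: v² = μ(2/r − 1/a) = 2.203×10¹³ × (7.328×10⁻⁷ − 1.740×10⁻⁷) = 1.231×10⁷ m²/s².
v = 3509 m/s = 3.509 km/s.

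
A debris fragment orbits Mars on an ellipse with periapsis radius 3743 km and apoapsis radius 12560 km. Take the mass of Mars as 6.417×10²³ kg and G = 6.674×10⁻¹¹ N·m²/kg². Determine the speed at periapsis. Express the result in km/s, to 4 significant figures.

v ≈ 4.199 km/s

μ = GM = 6.674×10⁻¹¹ × 6.417×10²³ = 4.283×10¹³ m³/s².
Semi-major axis a = (r_p + r_a)/2 = 8151.5 km = 8.152×10⁶ m.
Vis-viva: v² = μ(2/r − 1/a) = 4.283×10¹³ × (5.343×10⁻⁷ − 1.227×10⁻⁷) = 1.763×10⁷ m²/s².
v = 4199 m/s = 4.199 km/s.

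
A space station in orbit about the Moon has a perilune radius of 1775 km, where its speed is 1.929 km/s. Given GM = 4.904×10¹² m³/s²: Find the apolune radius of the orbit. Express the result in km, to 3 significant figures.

apolune radius ≈ 3660 km

r_p = 1.775×10⁶ m.
Specific energy ε = v²/2 − μ/r = -9.023×10⁵ J/kg, so a = −μ/(2ε) = 2.718×10⁶ m.
The apsides satisfy r_p + r_a = 2a, so the apolune radius is 2a − r_p = 3.660×10⁶ m = 3660.0 km.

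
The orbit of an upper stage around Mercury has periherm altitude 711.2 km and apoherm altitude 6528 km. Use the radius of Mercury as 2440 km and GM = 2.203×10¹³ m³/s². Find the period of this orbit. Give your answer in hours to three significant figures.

T ≈ 5.55 hours

r_p = 2440 + 711.2 = 3151.2 km = 3.1512×10⁶ m.
r_a = 2440 + 6528 = 8968.0 km = 8.9680×10⁶ m.
Semi-major axis a = (r_p + r_a)/2 = (3151.2 + 8968.0)/2 = 6059.6 km = 6.060×10⁶ m.
By Kepler's third law T = 2π√(a³/μ) = 2π × 3.178×10³ = 1.997×10⁴ s.
= 5.547 hours.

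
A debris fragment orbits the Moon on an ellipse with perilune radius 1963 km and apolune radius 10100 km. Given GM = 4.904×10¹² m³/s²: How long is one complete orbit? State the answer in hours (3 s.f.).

Semi-major axis a = (r_p + r_a)/2 = (1963.0 + 10100)/2 = 6031.5 km = 6.032×10⁶ m.
By Kepler's third law T = 2π√(a³/μ) = 2π × 6.689×10³ = 4.203×10⁴ s.
= 11.67 hours.

T ≈ 11.7 hours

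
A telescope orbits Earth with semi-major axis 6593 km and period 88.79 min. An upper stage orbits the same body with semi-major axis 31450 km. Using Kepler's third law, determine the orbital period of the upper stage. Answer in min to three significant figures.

T₂ ≈ 925 min

Kepler's third law: T² ∝ a³, so T₂ = T₁ (a₂/a₁)^(3/2).
a₂/a₁ = 4.770, (a₂/a₁)^(3/2) = 10.42.
T₂ = 88.79 × 10.42 = 925.1 min.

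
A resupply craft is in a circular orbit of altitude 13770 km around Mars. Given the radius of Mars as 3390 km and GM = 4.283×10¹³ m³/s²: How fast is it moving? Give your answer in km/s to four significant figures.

r = 3390 + 13770 = 17160 km = 1.7160×10⁷ m.
For a circular orbit v = √(μ/r) = √(4.283×10¹³ / 1.716×10⁷) = √(2.496×10⁶) = 1580 m/s.
That is 1.580 km/s.

v ≈ 1.580 km/s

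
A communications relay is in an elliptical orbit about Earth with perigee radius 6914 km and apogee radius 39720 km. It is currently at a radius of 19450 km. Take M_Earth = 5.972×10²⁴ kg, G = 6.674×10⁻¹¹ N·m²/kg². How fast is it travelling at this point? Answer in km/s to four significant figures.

μ = GM = 6.674×10⁻¹¹ × 5.972×10²⁴ = 3.986×10¹⁴ m³/s².
Semi-major axis a = (r_p + r_a)/2 = 23317 km = 2.332×10⁷ m.
Vis-viva: v² = μ(2/r − 1/a) = 3.986×10¹⁴ × (1.028×10⁻⁷ − 4.289×10⁻⁸) = 2.389×10⁷ m²/s².
v = 4888 m/s = 4.888 km/s.

v ≈ 4.888 km/s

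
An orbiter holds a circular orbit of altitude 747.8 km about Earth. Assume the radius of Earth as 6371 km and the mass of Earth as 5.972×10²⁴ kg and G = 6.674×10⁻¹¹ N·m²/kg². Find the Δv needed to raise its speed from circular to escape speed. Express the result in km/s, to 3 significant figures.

μ = GM = 6.674×10⁻¹¹ × 5.972×10²⁴ = 3.986×10¹⁴ m³/s².
r = 6371 + 747.8 = 7118.8 km = 7.1188×10⁶ m.
Circular speed v_c = √(μ/r) = 7483 m/s.
Escape speed v_esc = √(2μ/r) = √2 × v_c = 10580 m/s.
Δv = v_esc − v_c = 3099 m/s = 3.099 km/s.

Δv ≈ 3.10 km/s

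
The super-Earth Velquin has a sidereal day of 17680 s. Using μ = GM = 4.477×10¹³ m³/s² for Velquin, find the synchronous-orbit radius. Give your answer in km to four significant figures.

A synchronous orbit has period T, so by Kepler's third law a = (μT²/4π²)^(1/3).
μT²/4π² = 4.477×10¹³ × (1.768×10⁴)² / 39.48 = 3.545×10²⁰ m³.
a = 7.077×10⁶ m = 7077.2 km.

r_sync ≈ 7077 km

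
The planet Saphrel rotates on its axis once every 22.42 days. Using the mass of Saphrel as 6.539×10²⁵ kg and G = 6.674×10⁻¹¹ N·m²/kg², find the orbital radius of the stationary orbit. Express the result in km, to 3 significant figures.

μ = GM = 6.674×10⁻¹¹ × 6.539×10²⁵ = 4.364×10¹⁵ m³/s².
T = 22.42 days = 1.937×10⁶ s.
A synchronous orbit has period T, so by Kepler's third law a = (μT²/4π²)^(1/3).
μT²/4π² = 4.364×10¹⁵ × (1.937×10⁶)² / 39.48 = 4.148×10²⁶ m³.
a = 7.458×10⁸ m = 7.4578×10⁵ km.

r_sync ≈ 7.46×10⁵ km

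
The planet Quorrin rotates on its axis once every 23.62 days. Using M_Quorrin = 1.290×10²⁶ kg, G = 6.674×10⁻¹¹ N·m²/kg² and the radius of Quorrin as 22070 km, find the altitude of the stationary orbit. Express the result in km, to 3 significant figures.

h_sync ≈ 9.46×10⁵ km

μ = GM = 6.674×10⁻¹¹ × 1.290×10²⁶ = 8.609×10¹⁵ m³/s².
T = 23.62 days = 2.041×10⁶ s.
A synchronous orbit has period T, so by Kepler's third law a = (μT²/4π²)^(1/3).
μT²/4π² = 8.609×10¹⁵ × (2.041×10⁶)² / 39.48 = 9.082×10²⁶ m³.
a = 9.684×10⁸ m = 9.6843×10⁵ km.
Altitude h = a − R = 9.6843×10⁵ − 22070 = 9.4636×10⁵ km.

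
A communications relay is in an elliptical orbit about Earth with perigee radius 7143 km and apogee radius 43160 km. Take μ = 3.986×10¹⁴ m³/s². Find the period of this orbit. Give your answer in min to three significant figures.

T ≈ 662 min

Semi-major axis a = (r_p + r_a)/2 = (7143.0 + 43160)/2 = 25152 km = 2.515×10⁷ m.
By Kepler's third law T = 2π√(a³/μ) = 2π × 6.318×10³ = 3.970×10⁴ s.
= 661.6 min.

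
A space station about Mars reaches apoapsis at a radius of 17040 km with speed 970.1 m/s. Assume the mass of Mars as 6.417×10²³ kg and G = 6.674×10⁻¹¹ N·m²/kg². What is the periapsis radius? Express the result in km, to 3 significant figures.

periapsis radius ≈ 3930 km

μ = GM = 6.674×10⁻¹¹ × 6.417×10²³ = 4.283×10¹³ m³/s².
r_a = 1.704×10⁷ m.
Specific energy ε = v²/2 − μ/r = -2.043×10⁶ J/kg, so a = −μ/(2ε) = 1.048×10⁷ m.
The apsides satisfy r_p + r_a = 2a, so the periapsis radius is 2a − r_a = 3.925×10⁶ m = 3925.1 km.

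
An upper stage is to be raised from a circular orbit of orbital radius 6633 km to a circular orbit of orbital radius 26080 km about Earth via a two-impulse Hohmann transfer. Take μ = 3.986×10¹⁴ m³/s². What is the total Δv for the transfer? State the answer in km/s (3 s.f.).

Δv_total ≈ 3.46 km/s

r₁ = 6633 km = 6.633×10⁶ m.
r₂ = 26080 km = 2.608×10⁷ m.
Transfer ellipse a_t = (r₁ + r₂)/2 = 1.636×10⁷ m.
At r₁: circular v_c1 = √(μ/r₁) = 7752 m/s; transfer-perigee v_p = √[μ(2/r₁ − 1/a_t)] = 9789 m/s.
Δv₁ = v_p − v_c1 = 2037 m/s.
At r₂: circular v_c2 = √(μ/r₂) = 3909 m/s; transfer-apogee v_a = √[μ(2/r₂ − 1/a_t)] = 2490 m/s.
Δv₂ = v_c2 − v_a = 1420 m/s.
Total Δv = Δv₁ + Δv₂ = 3457 m/s = 3.457 km/s.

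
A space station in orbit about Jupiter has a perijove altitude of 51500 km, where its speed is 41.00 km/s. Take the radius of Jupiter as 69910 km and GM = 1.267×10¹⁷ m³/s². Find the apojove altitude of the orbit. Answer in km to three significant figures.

apojove altitude ≈ 4.33×10⁵ km

r_p = 69910 + 51500 = 1.2141×10⁵ km = 1.214×10⁸ m.
Specific energy ε = v²/2 − μ/r = -2.031×10⁸ J/kg, so a = −μ/(2ε) = 3.120×10⁸ m.
The apsides satisfy r_p + r_a = 2a, so the apojove radius is 2a − r_p = 5.025×10⁸ m = 5.0251×10⁵ km.
Apojove altitude = 5.0251×10⁵ − 69910 = 4.3260×10⁵ km.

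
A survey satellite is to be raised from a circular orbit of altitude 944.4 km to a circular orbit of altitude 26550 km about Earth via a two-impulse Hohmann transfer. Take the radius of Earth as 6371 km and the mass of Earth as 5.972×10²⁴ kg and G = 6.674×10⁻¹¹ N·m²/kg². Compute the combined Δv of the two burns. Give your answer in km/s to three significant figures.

μ = GM = 6.674×10⁻¹¹ × 5.972×10²⁴ = 3.986×10¹⁴ m³/s².
r₁ = 6371 + 944.4 = 7315.4 km = 7.3154×10⁶ m.
r₂ = 6371 + 26550 = 32921 km = 3.2921×10⁷ m.
Transfer ellipse a_t = (r₁ + r₂)/2 = 2.012×10⁷ m.
At r₁: circular v_c1 = √(μ/r₁) = 7381 m/s; transfer-perigee v_p = √[μ(2/r₁ − 1/a_t)] = 9442 m/s.
Δv₁ = v_p − v_c1 = 2061 m/s.
At r₂: circular v_c2 = √(μ/r₂) = 3479 m/s; transfer-apogee v_a = √[μ(2/r₂ − 1/a_t)] = 2098 m/s.
Δv₂ = v_c2 − v_a = 1381 m/s.
Total Δv = Δv₁ + Δv₂ = 3442 m/s = 3.442 km/s.

Δv_total ≈ 3.44 km/s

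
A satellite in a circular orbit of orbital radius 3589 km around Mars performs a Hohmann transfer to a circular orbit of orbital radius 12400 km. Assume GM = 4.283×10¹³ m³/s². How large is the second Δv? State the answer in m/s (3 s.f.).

Δv ≈ 613 m/s

r₁ = 3589 km = 3.589×10⁶ m.
r₂ = 12400 km = 1.240×10⁷ m.
Transfer ellipse a_t = (r₁ + r₂)/2 = 7.994×10⁶ m.
At r₁: circular v_c1 = √(μ/r₁) = 3455 m/s; transfer-periapsis v_p = √[μ(2/r₁ − 1/a_t)] = 4302 m/s.
At r₂: circular v_c2 = √(μ/r₂) = 1859 m/s; transfer-apoapsis v_a = √[μ(2/r₂ − 1/a_t)] = 1245 m/s.
Δv₂ = v_c2 − v_a = 613.3 m/s.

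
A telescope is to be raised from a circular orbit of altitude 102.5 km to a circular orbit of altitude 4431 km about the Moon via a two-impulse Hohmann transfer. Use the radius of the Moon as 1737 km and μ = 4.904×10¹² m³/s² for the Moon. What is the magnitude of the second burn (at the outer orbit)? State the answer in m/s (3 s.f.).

r₁ = 1737 + 102.5 = 1839.5 km = 1.8395×10⁶ m.
r₂ = 1737 + 4431 = 6168.0 km = 6.1680×10⁶ m.
Transfer ellipse a_t = (r₁ + r₂)/2 = 4.004×10⁶ m.
At r₁: circular v_c1 = √(μ/r₁) = 1633 m/s; transfer-perilune v_p = √[μ(2/r₁ − 1/a_t)] = 2027 m/s.
At r₂: circular v_c2 = √(μ/r₂) = 891.7 m/s; transfer-apolune v_a = √[μ(2/r₂ − 1/a_t)] = 604.4 m/s.
Δv₂ = v_c2 − v_a = 287.3 m/s.

Δv ≈ 287 m/s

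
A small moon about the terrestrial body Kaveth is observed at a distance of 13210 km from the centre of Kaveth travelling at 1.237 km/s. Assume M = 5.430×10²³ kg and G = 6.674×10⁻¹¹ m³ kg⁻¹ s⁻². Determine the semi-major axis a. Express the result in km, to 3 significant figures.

a ≈ 9160 km

μ = GM = 6.674×10⁻¹¹ × 5.430×10²³ = 3.624×10¹³ m³/s².
r = 1.321×10⁷ m.
Specific orbital energy ε = v²/2 − μ/r = (1237)²/2 − 3.624×10¹³/1.321×10⁷ = -1.978×10⁶ J/kg.
Since ε = −μ/(2a), a = −μ/(2ε) = 9.159×10⁶ m = 9159.4 km.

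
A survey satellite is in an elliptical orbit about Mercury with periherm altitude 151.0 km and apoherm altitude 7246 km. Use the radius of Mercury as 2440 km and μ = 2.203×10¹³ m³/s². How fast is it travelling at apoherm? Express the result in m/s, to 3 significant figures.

v ≈ 980 m/s

r_p = 2440 + 151.0 = 2591.0 km = 2.5910×10⁶ m.
r_a = 2440 + 7246 = 9686.0 km = 9.6860×10⁶ m.
Semi-major axis a = (r_p + r_a)/2 = 6138.5 km = 6.138×10⁶ m.
Vis-viva: v² = μ(2/r − 1/a) = 2.203×10¹³ × (2.065×10⁻⁷ − 1.629×10⁻⁷) = 9.600×10⁵ m²/s².
v = 979.8 m/s.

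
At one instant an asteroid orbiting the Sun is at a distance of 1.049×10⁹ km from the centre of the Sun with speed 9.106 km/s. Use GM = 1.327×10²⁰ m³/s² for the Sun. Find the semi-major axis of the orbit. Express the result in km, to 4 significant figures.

a ≈ 7.802×10⁸ km

r = 1.049×10¹² m.
Vis-viva rearranged: 1/a = 2/r − v²/μ = 1.907×10⁻¹² − 6.249×10⁻¹³ = 1.282×10⁻¹² m⁻¹.
a = 7.802×10¹¹ m = 7.8020×10⁸ km.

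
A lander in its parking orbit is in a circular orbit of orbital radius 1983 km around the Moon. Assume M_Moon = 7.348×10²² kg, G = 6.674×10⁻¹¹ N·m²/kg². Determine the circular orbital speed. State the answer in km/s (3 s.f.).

v ≈ 1.57 km/s

μ = GM = 6.674×10⁻¹¹ × 7.348×10²² = 4.904×10¹² m³/s².
r = 1983 km = 1.983×10⁶ m.
For a circular orbit v = √(μ/r) = √(4.904×10¹² / 1.983×10⁶) = √(2.473×10⁶) = 1573 m/s.
That is 1.573 km/s.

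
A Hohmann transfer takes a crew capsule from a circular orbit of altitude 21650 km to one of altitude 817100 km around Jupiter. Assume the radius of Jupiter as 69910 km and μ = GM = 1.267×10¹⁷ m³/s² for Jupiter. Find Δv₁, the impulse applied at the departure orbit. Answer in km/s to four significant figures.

r₁ = 69910 + 21650 = 91560 km = 9.1560×10⁷ m.
r₂ = 69910 + 817100 = 887010 km = 8.8701×10⁸ m.
Transfer ellipse a_t = (r₁ + r₂)/2 = 4.893×10⁸ m.
At r₁: circular v_c1 = √(μ/r₁) = 37200 m/s; transfer-perijove v_p = √[μ(2/r₁ − 1/a_t)] = 50090 m/s.
Δv₁ = v_p − v_c1 = 12890 m/s.
= 12.89 km/s.

Δv ≈ 12.89 km/s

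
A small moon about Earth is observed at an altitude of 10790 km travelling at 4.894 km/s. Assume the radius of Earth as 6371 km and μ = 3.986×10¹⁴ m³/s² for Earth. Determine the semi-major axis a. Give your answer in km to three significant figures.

r = 6371 + 10790 = 17161 km = 1.716×10⁷ m.
Vis-viva rearranged: 1/a = 2/r − v²/μ = 1.165×10⁻⁷ − 6.009×10⁻⁸ = 5.645×10⁻⁸ m⁻¹.
a = 1.771×10⁷ m = 17713 km.

a ≈ 17700 km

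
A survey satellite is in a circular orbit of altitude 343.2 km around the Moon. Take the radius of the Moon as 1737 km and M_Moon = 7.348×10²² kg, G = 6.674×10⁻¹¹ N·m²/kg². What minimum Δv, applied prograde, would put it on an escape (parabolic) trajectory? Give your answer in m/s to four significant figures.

μ = GM = 6.674×10⁻¹¹ × 7.348×10²² = 4.904×10¹² m³/s².
r = 1737 + 343.2 = 2080.2 km = 2.0802×10⁶ m.
Circular speed v_c = √(μ/r) = 1535 m/s.
Escape speed v_esc = √(2μ/r) = √2 × v_c = 2171 m/s.
Δv = v_esc − v_c = 636.0 m/s.

Δv ≈ 636.0 m/s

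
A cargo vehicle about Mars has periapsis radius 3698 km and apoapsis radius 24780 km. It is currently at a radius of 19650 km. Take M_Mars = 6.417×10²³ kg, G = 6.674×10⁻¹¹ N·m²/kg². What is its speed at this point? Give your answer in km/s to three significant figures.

μ = GM = 6.674×10⁻¹¹ × 6.417×10²³ = 4.283×10¹³ m³/s².
Semi-major axis a = (r_p + r_a)/2 = 14239 km = 1.424×10⁷ m.
Vis-viva: v² = μ(2/r − 1/a) = 4.283×10¹³ × (1.018×10⁻⁷ − 7.023×10⁻⁸) = 1.351×10⁶ m²/s².
v = 1162 m/s = 1.162 km/s.

v ≈ 1.16 km/s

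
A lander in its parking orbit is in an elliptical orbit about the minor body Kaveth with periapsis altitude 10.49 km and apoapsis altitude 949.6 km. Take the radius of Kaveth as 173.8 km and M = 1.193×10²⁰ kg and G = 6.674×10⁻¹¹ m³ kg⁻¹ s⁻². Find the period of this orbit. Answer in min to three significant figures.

μ = GM = 6.674×10⁻¹¹ × 1.193×10²⁰ = 7.962×10⁹ m³/s².
r_p = 173.8 + 10.49 = 184.29 km = 1.8429×10⁵ m.
r_a = 173.8 + 949.6 = 1123.4 km = 1.1234×10⁶ m.
Semi-major axis a = (r_p + r_a)/2 = (184.29 + 1123.4)/2 = 653.85 km = 6.538×10⁵ m.
By Kepler's third law T = 2π√(a³/μ) = 2π × 5.925×10³ = 3.723×10⁴ s.
= 620.5 min.

T ≈ 620 min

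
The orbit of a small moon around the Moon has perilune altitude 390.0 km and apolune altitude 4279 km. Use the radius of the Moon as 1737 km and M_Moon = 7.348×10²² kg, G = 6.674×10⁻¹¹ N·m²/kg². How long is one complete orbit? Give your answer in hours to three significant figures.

T ≈ 6.47 hours

μ = GM = 6.674×10⁻¹¹ × 7.348×10²² = 4.904×10¹² m³/s².
r_p = 1737 + 390.0 = 2127.0 km = 2.1270×10⁶ m.
r_a = 1737 + 4279 = 6016.0 km = 6.0160×10⁶ m.
Semi-major axis a = (r_p + r_a)/2 = (2127.0 + 6016.0)/2 = 4071.5 km = 4.072×10⁶ m.
By Kepler's third law T = 2π√(a³/μ) = 2π × 3.710×10³ = 2.331×10⁴ s.
= 6.475 hours.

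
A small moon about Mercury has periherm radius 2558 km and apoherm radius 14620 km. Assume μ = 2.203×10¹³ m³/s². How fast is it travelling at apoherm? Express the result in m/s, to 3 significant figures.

Semi-major axis a = (r_p + r_a)/2 = 8589.0 km = 8.589×10⁶ m.
Vis-viva: v² = μ(2/r − 1/a) = 2.203×10¹³ × (1.368×10⁻⁷ − 1.164×10⁻⁷) = 4.488×10⁵ m²/s².
v = 669.9 m/s.

v ≈ 670 m/s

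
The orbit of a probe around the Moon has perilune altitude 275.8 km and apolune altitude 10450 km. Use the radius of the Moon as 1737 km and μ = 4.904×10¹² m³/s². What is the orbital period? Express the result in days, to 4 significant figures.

T ≈ 0.6213 days

r_p = 1737 + 275.8 = 2012.8 km = 2.0128×10⁶ m.
r_a = 1737 + 10450 = 12187 km = 1.2187×10⁷ m.
Semi-major axis a = (r_p + r_a)/2 = (2012.8 + 12187)/2 = 7099.9 km = 7.100×10⁶ m.
By Kepler's third law T = 2π√(a³/μ) = 2π × 8.543×10³ = 5.368×10⁴ s.
= 0.6213 days.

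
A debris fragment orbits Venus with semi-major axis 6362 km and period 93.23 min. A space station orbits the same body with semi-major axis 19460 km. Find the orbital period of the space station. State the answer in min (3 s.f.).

T₂ ≈ 499 min

Kepler's third law: T² ∝ a³, so T₂ = T₁ (a₂/a₁)^(3/2).
a₂/a₁ = 3.059, (a₂/a₁)^(3/2) = 5.350.
T₂ = 93.23 × 5.350 = 498.7 min.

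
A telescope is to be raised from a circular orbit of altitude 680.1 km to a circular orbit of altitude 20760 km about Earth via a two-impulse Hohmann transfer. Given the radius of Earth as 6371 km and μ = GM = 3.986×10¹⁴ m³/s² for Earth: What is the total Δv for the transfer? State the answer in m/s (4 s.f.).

Δv_total ≈ 3325 m/s

r₁ = 6371 + 680.1 = 7051.1 km = 7.0511×10⁶ m.
r₂ = 6371 + 20760 = 27131 km = 2.7131×10⁷ m.
Transfer ellipse a_t = (r₁ + r₂)/2 = 1.709×10⁷ m.
At r₁: circular v_c1 = √(μ/r₁) = 7519 m/s; transfer-perigee v_p = √[μ(2/r₁ − 1/a_t)] = 9473 m/s.
Δv₁ = v_p − v_c1 = 1954 m/s.
At r₂: circular v_c2 = √(μ/r₂) = 3833 m/s; transfer-apogee v_a = √[μ(2/r₂ − 1/a_t)] = 2462 m/s.
Δv₂ = v_c2 − v_a = 1371 m/s.
Total Δv = Δv₁ + Δv₂ = 3325 m/s.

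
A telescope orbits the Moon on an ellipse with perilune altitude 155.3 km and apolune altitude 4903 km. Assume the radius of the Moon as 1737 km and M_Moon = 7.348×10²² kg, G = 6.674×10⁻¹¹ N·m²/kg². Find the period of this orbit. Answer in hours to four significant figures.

T ≈ 6.945 hours

μ = GM = 6.674×10⁻¹¹ × 7.348×10²² = 4.904×10¹² m³/s².
r_p = 1737 + 155.3 = 1892.3 km = 1.8923×10⁶ m.
r_a = 1737 + 4903 = 6640.0 km = 6.6400×10⁶ m.
Semi-major axis a = (r_p + r_a)/2 = (1892.3 + 6640.0)/2 = 4266.1 km = 4.266×10⁶ m.
By Kepler's third law T = 2π√(a³/μ) = 2π × 3.979×10³ = 2.500×10⁴ s.
= 6.945 hours.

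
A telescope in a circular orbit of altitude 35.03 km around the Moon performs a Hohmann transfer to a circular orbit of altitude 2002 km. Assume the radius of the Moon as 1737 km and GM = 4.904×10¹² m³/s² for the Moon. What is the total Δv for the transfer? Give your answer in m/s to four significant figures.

r₁ = 1737 + 35.03 = 1772.0 km = 1.7720×10⁶ m.
r₂ = 1737 + 2002 = 3739.0 km = 3.7390×10⁶ m.
Transfer ellipse a_t = (r₁ + r₂)/2 = 2.756×10⁶ m.
At r₁: circular v_c1 = √(μ/r₁) = 1664 m/s; transfer-perilune v_p = √[μ(2/r₁ − 1/a_t)] = 1938 m/s.
Δv₁ = v_p − v_c1 = 274.3 m/s.
At r₂: circular v_c2 = √(μ/r₂) = 1145 m/s; transfer-apolune v_a = √[μ(2/r₂ − 1/a_t)] = 918.4 m/s.
Δv₂ = v_c2 − v_a = 226.8 m/s.
Total Δv = Δv₁ + Δv₂ = 501.1 m/s.

Δv_total ≈ 501.1 m/s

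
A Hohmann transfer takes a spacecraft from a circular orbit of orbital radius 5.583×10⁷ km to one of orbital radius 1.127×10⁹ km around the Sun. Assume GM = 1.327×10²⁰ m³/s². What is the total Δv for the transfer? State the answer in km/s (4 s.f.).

Δv_total ≈ 26.06 km/s

r₁ = 5.583×10⁷ km = 5.583×10¹⁰ m.
r₂ = 1.127×10⁹ km = 1.127×10¹² m.
Transfer ellipse a_t = (r₁ + r₂)/2 = 5.914×10¹¹ m.
At r₁: circular v_c1 = √(μ/r₁) = 48750 m/s; transfer-perihelion v_p = √[μ(2/r₁ − 1/a_t)] = 67300 m/s.
Δv₁ = v_p − v_c1 = 18550 m/s.
At r₂: circular v_c2 = √(μ/r₂) = 10850 m/s; transfer-aphelion v_a = √[μ(2/r₂ − 1/a_t)] = 3334 m/s.
Δv₂ = v_c2 − v_a = 7517 m/s.
Total Δv = Δv₁ + Δv₂ = 26060 m/s = 26.06 km/s.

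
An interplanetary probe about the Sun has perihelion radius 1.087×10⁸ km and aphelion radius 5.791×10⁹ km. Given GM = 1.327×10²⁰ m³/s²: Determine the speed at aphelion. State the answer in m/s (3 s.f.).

Semi-major axis a = (r_p + r_a)/2 = 2.9498×10⁹ km = 2.950×10¹² m.
Vis-viva: v² = μ(2/r − 1/a) = 1.327×10²⁰ × (3.454×10⁻¹³ − 3.390×10⁻¹³) = 8.444×10⁵ m²/s².
v = 918.9 m/s.

v ≈ 919 m/s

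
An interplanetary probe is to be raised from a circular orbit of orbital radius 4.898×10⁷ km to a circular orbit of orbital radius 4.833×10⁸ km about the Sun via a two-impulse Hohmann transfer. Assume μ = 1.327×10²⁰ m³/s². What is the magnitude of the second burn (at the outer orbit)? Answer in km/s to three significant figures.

Δv ≈ 9.46 km/s

r₁ = 4.898×10⁷ km = 4.898×10¹⁰ m.
r₂ = 4.833×10⁸ km = 4.833×10¹¹ m.
Transfer ellipse a_t = (r₁ + r₂)/2 = 2.661×10¹¹ m.
At r₁: circular v_c1 = √(μ/r₁) = 52050 m/s; transfer-perihelion v_p = √[μ(2/r₁ − 1/a_t)] = 70140 m/s.
At r₂: circular v_c2 = √(μ/r₂) = 16570 m/s; transfer-aphelion v_a = √[μ(2/r₂ − 1/a_t)] = 7109 m/s.
Δv₂ = v_c2 − v_a = 9462 m/s.
= 9.462 km/s.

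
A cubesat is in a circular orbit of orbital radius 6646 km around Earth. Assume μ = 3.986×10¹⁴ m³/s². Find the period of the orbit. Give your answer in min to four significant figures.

T ≈ 89.87 min

r = 6646 km = 6.646×10⁶ m.
Kepler's third law: T = 2π√(r³/μ) = 2π√((6.646×10⁶)³ / 3.986×10¹⁴).
r³/μ = 7.365×10⁵ s², so T = 2π × 8.582×10² = 5.392×10³ s.
Converting: 5.392×10³ s ÷ 60.00 = 89.87 min.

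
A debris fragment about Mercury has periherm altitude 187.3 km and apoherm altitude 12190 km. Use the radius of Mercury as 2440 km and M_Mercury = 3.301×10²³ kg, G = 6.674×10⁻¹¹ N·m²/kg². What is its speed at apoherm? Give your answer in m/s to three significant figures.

μ = GM = 6.674×10⁻¹¹ × 3.301×10²³ = 2.203×10¹³ m³/s².
r_p = 2440 + 187.3 = 2627.3 km = 2.6273×10⁶ m.
r_a = 2440 + 12190 = 14630 km = 1.4630×10⁷ m.
Semi-major axis a = (r_p + r_a)/2 = 8628.6 km = 8.629×10⁶ m.
Vis-viva: v² = μ(2/r − 1/a) = 2.203×10¹³ × (1.367×10⁻⁷ − 1.159×10⁻⁷) = 4.585×10⁵ m²/s².
v = 677.1 m/s.

v ≈ 677 m/s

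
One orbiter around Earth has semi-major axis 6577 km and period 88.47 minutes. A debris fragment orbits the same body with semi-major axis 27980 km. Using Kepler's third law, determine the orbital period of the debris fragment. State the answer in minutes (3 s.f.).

T₂ ≈ 776 minutes

Kepler's third law: T² ∝ a³, so T₂ = T₁ (a₂/a₁)^(3/2).
a₂/a₁ = 4.254, (a₂/a₁)^(3/2) = 8.775.
T₂ = 88.47 × 8.775 = 776.3 minutes.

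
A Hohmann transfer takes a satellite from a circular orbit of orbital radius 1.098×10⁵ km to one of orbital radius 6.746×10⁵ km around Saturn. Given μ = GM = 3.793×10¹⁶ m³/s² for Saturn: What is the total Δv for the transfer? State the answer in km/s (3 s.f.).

Δv_total ≈ 9.32 km/s

r₁ = 1.098×10⁵ km = 1.098×10⁸ m.
r₂ = 6.746×10⁵ km = 6.746×10⁸ m.
Transfer ellipse a_t = (r₁ + r₂)/2 = 3.922×10⁸ m.
At r₁: circular v_c1 = √(μ/r₁) = 18590 m/s; transfer-perikrone v_p = √[μ(2/r₁ − 1/a_t)] = 24380 m/s.
Δv₁ = v_p − v_c1 = 5790 m/s.
At r₂: circular v_c2 = √(μ/r₂) = 7498 m/s; transfer-apokrone v_a = √[μ(2/r₂ − 1/a_t)] = 3967 m/s.
Δv₂ = v_c2 − v_a = 3531 m/s.
Total Δv = Δv₁ + Δv₂ = 9321 m/s = 9.321 km/s.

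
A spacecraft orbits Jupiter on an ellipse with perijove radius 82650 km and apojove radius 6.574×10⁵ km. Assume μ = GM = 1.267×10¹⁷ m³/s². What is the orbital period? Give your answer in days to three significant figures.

T ≈ 1.45 days

Semi-major axis a = (r_p + r_a)/2 = (82650 + 6.5740×10⁵)/2 = 3.7002×10⁵ km = 3.700×10⁸ m.
By Kepler's third law T = 2π√(a³/μ) = 2π × 2.000×10⁴ = 1.256×10⁵ s.
= 1.454 days.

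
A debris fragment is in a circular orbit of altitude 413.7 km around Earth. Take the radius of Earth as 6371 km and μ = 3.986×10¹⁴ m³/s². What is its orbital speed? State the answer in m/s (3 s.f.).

r = 6371 + 413.7 = 6784.7 km = 6.7847×10⁶ m.
For a circular orbit v = √(μ/r) = √(3.986×10¹⁴ / 6.785×10⁶) = √(5.875×10⁷) = 7665 m/s.

v ≈ 7660 m/s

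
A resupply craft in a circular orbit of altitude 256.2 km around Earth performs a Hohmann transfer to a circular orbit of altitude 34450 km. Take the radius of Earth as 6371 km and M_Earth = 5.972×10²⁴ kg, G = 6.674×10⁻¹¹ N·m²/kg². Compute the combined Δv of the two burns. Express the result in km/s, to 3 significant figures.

μ = GM = 6.674×10⁻¹¹ × 5.972×10²⁴ = 3.986×10¹⁴ m³/s².
r₁ = 6371 + 256.2 = 6627.2 km = 6.6272×10⁶ m.
r₂ = 6371 + 34450 = 40821 km = 4.0821×10⁷ m.
Transfer ellipse a_t = (r₁ + r₂)/2 = 2.372×10⁷ m.
At r₁: circular v_c1 = √(μ/r₁) = 7755 m/s; transfer-perigee v_p = √[μ(2/r₁ − 1/a_t)] = 10170 m/s.
Δv₁ = v_p − v_c1 = 2418 m/s.
At r₂: circular v_c2 = √(μ/r₂) = 3125 m/s; transfer-apogee v_a = √[μ(2/r₂ − 1/a_t)] = 1652 m/s.
Δv₂ = v_c2 − v_a = 1473 m/s.
Total Δv = Δv₁ + Δv₂ = 3891 m/s = 3.891 km/s.

Δv_total ≈ 3.89 km/s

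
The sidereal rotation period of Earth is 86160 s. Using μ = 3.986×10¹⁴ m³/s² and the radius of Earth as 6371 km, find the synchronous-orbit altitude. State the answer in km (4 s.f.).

h_sync ≈ 35790 km

A synchronous orbit has period T, so by Kepler's third law a = (μT²/4π²)^(1/3).
μT²/4π² = 3.986×10¹⁴ × (8.616×10⁴)² / 39.48 = 7.495×10²² m³.
a = 4.216×10⁷ m = 42163 km.
Altitude h = a − R = 42163 − 6371 = 35792 km.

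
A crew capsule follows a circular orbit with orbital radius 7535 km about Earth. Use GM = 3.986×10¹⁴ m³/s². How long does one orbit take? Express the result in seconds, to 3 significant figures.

T ≈ 6510 seconds

r = 7535 km = 7.535×10⁶ m.
Kepler's third law: T = 2π√(r³/μ) = 2π√((7.535×10⁶)³ / 3.986×10¹⁴).
r³/μ = 1.073×10⁶ s², so T = 2π × 1.036×10³ = 6.509×10³ s.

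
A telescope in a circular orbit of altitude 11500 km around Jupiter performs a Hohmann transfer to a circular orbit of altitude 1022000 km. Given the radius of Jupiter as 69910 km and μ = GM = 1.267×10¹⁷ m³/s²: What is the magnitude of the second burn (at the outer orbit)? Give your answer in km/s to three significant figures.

Δv ≈ 6.76 km/s

r₁ = 69910 + 11500 = 81410 km = 8.1410×10⁷ m.
r₂ = 69910 + 1022000 = 1091900 km = 1.0919×10⁹ m.
Transfer ellipse a_t = (r₁ + r₂)/2 = 5.867×10⁸ m.
At r₁: circular v_c1 = √(μ/r₁) = 39450 m/s; transfer-perijove v_p = √[μ(2/r₁ − 1/a_t)] = 53820 m/s.
At r₂: circular v_c2 = √(μ/r₂) = 10770 m/s; transfer-apojove v_a = √[μ(2/r₂ − 1/a_t)] = 4013 m/s.
Δv₂ = v_c2 − v_a = 6759 m/s.
= 6.759 km/s.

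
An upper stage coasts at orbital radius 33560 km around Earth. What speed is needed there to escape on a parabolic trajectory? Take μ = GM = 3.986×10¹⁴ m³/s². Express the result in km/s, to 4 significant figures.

v_esc ≈ 4.874 km/s

r = 33560 km = 3.356×10⁷ m.
Escape speed v_esc = √(2μ/r) = √(2 × 3.986×10¹⁴ / 3.356×10⁷) = √(2.375×10⁷) = 4874 m/s.
= 4.874 km/s.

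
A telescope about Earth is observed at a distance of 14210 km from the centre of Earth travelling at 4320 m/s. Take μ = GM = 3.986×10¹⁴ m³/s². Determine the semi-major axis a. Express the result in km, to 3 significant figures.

a ≈ 10600 km

r = 1.421×10⁷ m.
Specific orbital energy ε = v²/2 − μ/r = (4320)²/2 − 3.986×10¹⁴/1.421×10⁷ = -1.872×10⁷ J/kg.
Since ε = −μ/(2a), a = −μ/(2ε) = 1.065×10⁷ m = 10647 km.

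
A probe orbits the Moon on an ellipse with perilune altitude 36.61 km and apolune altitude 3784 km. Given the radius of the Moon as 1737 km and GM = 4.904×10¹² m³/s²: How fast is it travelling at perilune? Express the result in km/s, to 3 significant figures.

v ≈ 2.05 km/s

r_p = 1737 + 36.61 = 1773.6 km = 1.7736×10⁶ m.
r_a = 1737 + 3784 = 5521.0 km = 5.5210×10⁶ m.
Semi-major axis a = (r_p + r_a)/2 = 3647.3 km = 3.647×10⁶ m.
Vis-viva: v² = μ(2/r − 1/a) = 4.904×10¹² × (1.128×10⁻⁶ − 2.742×10⁻⁷) = 4.185×10⁶ m²/s².
v = 2046 m/s = 2.046 km/s.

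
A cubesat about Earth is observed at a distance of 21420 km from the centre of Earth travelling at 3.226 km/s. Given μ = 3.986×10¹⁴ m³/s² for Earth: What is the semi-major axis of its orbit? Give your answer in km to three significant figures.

r = 2.142×10⁷ m.
Specific orbital energy ε = v²/2 − μ/r = (3226)²/2 − 3.986×10¹⁴/2.142×10⁷ = -1.341×10⁷ J/kg.
Since ε = −μ/(2a), a = −μ/(2ε) = 1.487×10⁷ m = 14867 km.

a ≈ 14900 km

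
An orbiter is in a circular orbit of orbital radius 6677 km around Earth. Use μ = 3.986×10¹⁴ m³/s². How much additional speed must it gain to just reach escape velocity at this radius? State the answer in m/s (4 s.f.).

Δv ≈ 3200 m/s

r = 6677 km = 6.677×10⁶ m.
Circular speed v_c = √(μ/r) = 7726 m/s.
Escape speed v_esc = √(2μ/r) = √2 × v_c = 10930 m/s.
Δv = v_esc − v_c = 3200 m/s.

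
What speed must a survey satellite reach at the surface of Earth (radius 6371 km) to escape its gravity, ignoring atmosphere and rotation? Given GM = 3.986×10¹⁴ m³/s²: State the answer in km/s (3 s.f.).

v_esc ≈ 11.2 km/s

r = R = 6.371×10⁶ m.
Escape speed v_esc = √(2μ/r) = √(2 × 3.986×10¹⁴ / 6.371×10⁶) = √(1.251×10⁸) = 11190 m/s.
= 11.19 km/s.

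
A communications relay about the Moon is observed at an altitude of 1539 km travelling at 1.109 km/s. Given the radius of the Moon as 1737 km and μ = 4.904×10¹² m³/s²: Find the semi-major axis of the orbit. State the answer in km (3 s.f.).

r = 1737 + 1539 = 3276.0 km = 3.276×10⁶ m.
Specific orbital energy ε = v²/2 − μ/r = (1109)²/2 − 4.904×10¹²/3.276×10⁶ = -8.820×10⁵ J/kg.
Since ε = −μ/(2a), a = −μ/(2ε) = 2.780×10⁶ m = 2780.0 km.

a ≈ 2780 km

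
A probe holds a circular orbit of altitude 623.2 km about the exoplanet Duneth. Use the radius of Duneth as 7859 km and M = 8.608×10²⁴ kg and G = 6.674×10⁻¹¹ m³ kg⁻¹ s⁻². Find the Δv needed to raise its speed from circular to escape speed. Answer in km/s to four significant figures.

μ = GM = 6.674×10⁻¹¹ × 8.608×10²⁴ = 5.745×10¹⁴ m³/s².
r = 7859 + 623.2 = 8482.2 km = 8.4822×10⁶ m.
Circular speed v_c = √(μ/r) = 8230 m/s.
Escape speed v_esc = √(2μ/r) = √2 × v_c = 11640 m/s.
Δv = v_esc − v_c = 3409 m/s = 3.409 km/s.

Δv ≈ 3.409 km/s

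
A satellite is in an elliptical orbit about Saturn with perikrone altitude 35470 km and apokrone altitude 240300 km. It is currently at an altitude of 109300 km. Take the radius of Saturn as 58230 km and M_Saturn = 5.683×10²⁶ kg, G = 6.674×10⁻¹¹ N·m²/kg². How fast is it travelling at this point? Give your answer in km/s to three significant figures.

μ = GM = 6.674×10⁻¹¹ × 5.683×10²⁶ = 3.793×10¹⁶ m³/s².
r_p = 58230 + 35470 = 93700 km = 9.3700×10⁷ m.
r_a = 58230 + 240300 = 298530 km = 2.9853×10⁸ m.
r = 58230 + 109300 = 1.6753×10⁵ km = 1.675×10⁸ m.
Semi-major axis a = (r_p + r_a)/2 = 1.9612×10⁵ km = 1.961×10⁸ m.
Vis-viva: v² = μ(2/r − 1/a) = 3.793×10¹⁶ × (1.194×10⁻⁸ − 5.099×10⁻⁹) = 2.594×10⁸ m²/s².
v = 16110 m/s = 16.11 km/s.

v ≈ 16.1 km/s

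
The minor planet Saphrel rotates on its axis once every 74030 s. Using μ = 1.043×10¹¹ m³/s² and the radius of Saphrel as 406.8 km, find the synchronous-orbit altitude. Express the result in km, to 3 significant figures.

A synchronous orbit has period T, so by Kepler's third law a = (μT²/4π²)^(1/3).
μT²/4π² = 1.043×10¹¹ × (7.403×10⁴)² / 39.48 = 1.448×10¹⁹ m³.
a = 2.437×10⁶ m = 2437.3 km.
Altitude h = a − R = 2437.3 − 406.8 = 2030.5 km.

h_sync ≈ 2030 km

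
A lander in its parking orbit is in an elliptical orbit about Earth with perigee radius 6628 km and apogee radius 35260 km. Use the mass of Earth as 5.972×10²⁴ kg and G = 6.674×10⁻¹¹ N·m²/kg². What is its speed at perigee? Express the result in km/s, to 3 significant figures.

v ≈ 10.1 km/s

μ = GM = 6.674×10⁻¹¹ × 5.972×10²⁴ = 3.986×10¹⁴ m³/s².
Semi-major axis a = (r_p + r_a)/2 = 20944 km = 2.094×10⁷ m.
Vis-viva: v² = μ(2/r − 1/a) = 3.986×10¹⁴ × (3.018×10⁻⁷ − 4.775×10⁻⁸) = 1.012×10⁸ m²/s².
v = 10060 m/s = 10.06 km/s.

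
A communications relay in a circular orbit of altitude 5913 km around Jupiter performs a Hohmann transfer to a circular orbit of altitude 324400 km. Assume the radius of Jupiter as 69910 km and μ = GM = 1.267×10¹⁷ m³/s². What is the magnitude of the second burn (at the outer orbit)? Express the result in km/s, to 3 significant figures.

r₁ = 69910 + 5913 = 75823 km = 7.5823×10⁷ m.
r₂ = 69910 + 324400 = 394310 km = 3.9431×10⁸ m.
Transfer ellipse a_t = (r₁ + r₂)/2 = 2.351×10⁸ m.
At r₁: circular v_c1 = √(μ/r₁) = 40880 m/s; transfer-perijove v_p = √[μ(2/r₁ − 1/a_t)] = 52940 m/s.
At r₂: circular v_c2 = √(μ/r₂) = 17930 m/s; transfer-apojove v_a = √[μ(2/r₂ − 1/a_t)] = 10180 m/s.
Δv₂ = v_c2 − v_a = 7745 m/s.
= 7.745 km/s.

Δv ≈ 7.74 km/s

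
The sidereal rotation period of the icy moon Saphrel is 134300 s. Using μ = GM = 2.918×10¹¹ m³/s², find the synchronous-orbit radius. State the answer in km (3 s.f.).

r_sync ≈ 5110 km

A synchronous orbit has period T, so by Kepler's third law a = (μT²/4π²)^(1/3).
μT²/4π² = 2.918×10¹¹ × (1.343×10⁵)² / 39.48 = 1.333×10²⁰ m³.
a = 5.108×10⁶ m = 5108.5 km.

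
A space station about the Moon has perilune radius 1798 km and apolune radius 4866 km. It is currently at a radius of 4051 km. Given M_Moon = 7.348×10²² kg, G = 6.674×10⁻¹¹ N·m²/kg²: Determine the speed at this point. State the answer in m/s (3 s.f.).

μ = GM = 6.674×10⁻¹¹ × 7.348×10²² = 4.904×10¹² m³/s².
Semi-major axis a = (r_p + r_a)/2 = 3332.0 km = 3.332×10⁶ m.
Vis-viva: v² = μ(2/r − 1/a) = 4.904×10¹² × (4.937×10⁻⁷ − 3.001×10⁻⁷) = 9.494×10⁵ m²/s².
v = 974.3 m/s.

v ≈ 974 m/s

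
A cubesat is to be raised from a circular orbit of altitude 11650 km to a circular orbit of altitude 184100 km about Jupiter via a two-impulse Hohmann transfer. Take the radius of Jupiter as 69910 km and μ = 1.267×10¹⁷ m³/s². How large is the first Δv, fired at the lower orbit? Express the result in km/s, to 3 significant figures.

Δv ≈ 9.08 km/s

r₁ = 69910 + 11650 = 81560 km = 8.1560×10⁷ m.
r₂ = 69910 + 184100 = 254010 km = 2.5401×10⁸ m.
Transfer ellipse a_t = (r₁ + r₂)/2 = 1.678×10⁸ m.
At r₁: circular v_c1 = √(μ/r₁) = 39410 m/s; transfer-perijove v_p = √[μ(2/r₁ − 1/a_t)] = 48500 m/s.
Δv₁ = v_p − v_c1 = 9081 m/s.
= 9.081 km/s.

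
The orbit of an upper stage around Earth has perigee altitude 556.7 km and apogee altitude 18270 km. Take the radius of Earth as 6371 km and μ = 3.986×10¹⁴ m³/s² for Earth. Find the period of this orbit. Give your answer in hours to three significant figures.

T ≈ 5.48 hours

r_p = 6371 + 556.7 = 6927.7 km = 6.9277×10⁶ m.
r_a = 6371 + 18270 = 24641 km = 2.4641×10⁷ m.
Semi-major axis a = (r_p + r_a)/2 = (6927.7 + 24641)/2 = 15784 km = 1.578×10⁷ m.
By Kepler's third law T = 2π√(a³/μ) = 2π × 3.141×10³ = 1.974×10⁴ s.
= 5.482 hours.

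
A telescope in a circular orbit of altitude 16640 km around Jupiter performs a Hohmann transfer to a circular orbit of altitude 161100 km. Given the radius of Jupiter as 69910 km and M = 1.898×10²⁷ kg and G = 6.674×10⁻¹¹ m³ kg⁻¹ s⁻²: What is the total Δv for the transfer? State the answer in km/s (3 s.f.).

Δv_total ≈ 14.0 km/s

μ = GM = 6.674×10⁻¹¹ × 1.898×10²⁷ = 1.267×10¹⁷ m³/s².
r₁ = 69910 + 16640 = 86550 km = 8.6550×10⁷ m.
r₂ = 69910 + 161100 = 231010 km = 2.3101×10⁸ m.
Transfer ellipse a_t = (r₁ + r₂)/2 = 1.588×10⁸ m.
At r₁: circular v_c1 = √(μ/r₁) = 38260 m/s; transfer-perijove v_p = √[μ(2/r₁ − 1/a_t)] = 46150 m/s.
Δv₁ = v_p − v_c1 = 7888 m/s.
At r₂: circular v_c2 = √(μ/r₂) = 23420 m/s; transfer-apojove v_a = √[μ(2/r₂ − 1/a_t)] = 17290 m/s.
Δv₂ = v_c2 − v_a = 6128 m/s.
Total Δv = Δv₁ + Δv₂ = 14020 m/s = 14.02 km/s.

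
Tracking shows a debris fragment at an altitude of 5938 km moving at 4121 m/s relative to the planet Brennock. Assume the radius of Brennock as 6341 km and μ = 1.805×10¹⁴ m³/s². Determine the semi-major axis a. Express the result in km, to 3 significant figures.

r = 6341 + 5938 = 12279 km = 1.228×10⁷ m.
Specific orbital energy ε = v²/2 − μ/r = (4121)²/2 − 1.805×10¹⁴/1.228×10⁷ = -6.209×10⁶ J/kg.
Since ε = −μ/(2a), a = −μ/(2ε) = 1.454×10⁷ m = 14536 km.

a ≈ 14500 km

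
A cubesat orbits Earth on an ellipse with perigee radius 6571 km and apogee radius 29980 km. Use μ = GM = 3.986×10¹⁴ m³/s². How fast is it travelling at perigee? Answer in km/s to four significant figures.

Semi-major axis a = (r_p + r_a)/2 = 18276 km = 1.828×10⁷ m.
Vis-viva: v² = μ(2/r − 1/a) = 3.986×10¹⁴ × (3.044×10⁻⁷ − 5.472×10⁻⁸) = 9.951×10⁷ m²/s².
v = 9975 m/s = 9.975 km/s.

v ≈ 9.975 km/s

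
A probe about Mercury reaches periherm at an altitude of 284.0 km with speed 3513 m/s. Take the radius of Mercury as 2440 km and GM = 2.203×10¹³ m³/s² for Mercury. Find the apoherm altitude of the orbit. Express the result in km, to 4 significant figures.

r_p = 2440 + 284.0 = 2724.0 km = 2.724×10⁶ m.
Specific energy ε = v²/2 − μ/r = -1.917×10⁶ J/kg, so a = −μ/(2ε) = 5.747×10⁶ m.
The apsides satisfy r_p + r_a = 2a, so the apoherm radius is 2a − r_p = 8.769×10⁶ m = 8769.2 km.
Apoherm altitude = 8769.2 − 2440 = 6329.2 km.

apoherm altitude ≈ 6329 km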